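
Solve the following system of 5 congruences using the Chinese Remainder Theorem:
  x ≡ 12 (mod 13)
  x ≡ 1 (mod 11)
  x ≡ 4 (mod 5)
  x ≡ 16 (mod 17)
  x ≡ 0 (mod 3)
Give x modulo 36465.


Product of moduli M = 13 · 11 · 5 · 17 · 3 = 36465.
Merge one congruence at a time:
  Start: x ≡ 12 (mod 13).
  Combine with x ≡ 1 (mod 11); new modulus lcm = 143.
    Write x = 12 + 13·t and substitute into x ≡ 1 (mod 11): 13·t ≡ 1 − 12 = -11 (mod 11).
    Reduce coefficients mod 11: 2·t ≡ 0 (mod 11).
    The inverse of 2 mod 11 is 6 (since 2·6 = 12 = 1·11 + 1), so t ≡ 6·0 = 0 ≡ 0 (mod 11).
    Then x = 12 + 13·0 = 12, valid modulo lcm(13, 11) = 143: x ≡ 12 (mod 143).
  Combine with x ≡ 4 (mod 5); new modulus lcm = 715.
    Write x = 12 + 143·t and substitute into x ≡ 4 (mod 5): 143·t ≡ 4 − 12 = -8 (mod 5).
    Reduce coefficients mod 5: 3·t ≡ 2 (mod 5).
    The inverse of 3 mod 5 is 2 (since 3·2 = 6 = 1·5 + 1), so t ≡ 2·2 = 4 ≡ 4 (mod 5).
    Then x = 12 + 143·4 = 584, valid modulo lcm(143, 5) = 715: x ≡ 584 (mod 715).
  Combine with x ≡ 16 (mod 17); new modulus lcm = 12155.
    Write x = 584 + 715·t and substitute into x ≡ 16 (mod 17): 715·t ≡ 16 − 584 = -568 (mod 17).
    Reduce coefficients mod 17: 1·t ≡ 10 (mod 17).
    So t ≡ 10 (mod 17).
    Then x = 584 + 715·10 = 7734, valid modulo lcm(715, 17) = 12155: x ≡ 7734 (mod 12155).
  Combine with x ≡ 0 (mod 3); new modulus lcm = 36465.
    Write x = 7734 + 12155·t and substitute into x ≡ 0 (mod 3): 12155·t ≡ 0 − 7734 = -7734 (mod 3).
    Reduce coefficients mod 3: 2·t ≡ 0 (mod 3).
    The inverse of 2 mod 3 is 2 (since 2·2 = 4 = 1·3 + 1), so t ≡ 2·0 = 0 ≡ 0 (mod 3).
    Then x = 7734 + 12155·0 = 7734, valid modulo lcm(12155, 3) = 36465: x ≡ 7734 (mod 36465).
Verify against each original: 7734 mod 13 = 12, 7734 mod 11 = 1, 7734 mod 5 = 4, 7734 mod 17 = 16, 7734 mod 3 = 0.

x ≡ 7734 (mod 36465).


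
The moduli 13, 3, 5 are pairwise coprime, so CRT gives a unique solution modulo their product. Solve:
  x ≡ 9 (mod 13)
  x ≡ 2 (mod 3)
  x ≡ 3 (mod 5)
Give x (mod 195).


Moduli 13, 3, 5 are pairwise coprime; by CRT there is a unique solution modulo M = 13 · 3 · 5 = 195.
Solve pairwise, accumulating the modulus:
  Start with x ≡ 9 (mod 13).
  Combine with x ≡ 2 (mod 3): since gcd(13, 3) = 1, we get a unique residue mod 39.
    Write x = 9 + 13·t and substitute into x ≡ 2 (mod 3): 13·t ≡ 2 − 9 = -7 (mod 3).
    Reduce coefficients mod 3: 1·t ≡ 2 (mod 3).
    So t ≡ 2 (mod 3).
    Then x = 9 + 13·2 = 35, valid modulo lcm(13, 3) = 39: x ≡ 35 (mod 39).
  Combine with x ≡ 3 (mod 5): since gcd(39, 5) = 1, we get a unique residue mod 195.
    Write x = 35 + 39·t and substitute into x ≡ 3 (mod 5): 39·t ≡ 3 − 35 = -32 (mod 5).
    Reduce coefficients mod 5: 4·t ≡ 3 (mod 5).
    The inverse of 4 mod 5 is 4 (since 4·4 = 16 = 3·5 + 1), so t ≡ 4·3 = 12 ≡ 2 (mod 5).
    Then x = 35 + 39·2 = 113, valid modulo lcm(39, 5) = 195: x ≡ 113 (mod 195).
Verify: 113 mod 13 = 9 ✓, 113 mod 3 = 2 ✓, 113 mod 5 = 3 ✓.

x ≡ 113 (mod 195).


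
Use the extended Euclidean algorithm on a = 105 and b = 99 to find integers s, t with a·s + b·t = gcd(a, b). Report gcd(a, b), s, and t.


Euclidean algorithm on (105, 99) — divide until remainder is 0:
  105 = 1 · 99 + 6
  99 = 16 · 6 + 3
  6 = 2 · 3 + 0
gcd(105, 99) = 3.
Track Bezout coefficients alongside the remainders: start with r₀ = 105 = a·1 + b·0 (s = 1, t = 0) and r₁ = 99 = a·0 + b·1 (s = 0, t = 1); each new remainder r_{k+1} = r_{k-1} − q_k·r_k inherits s_{k+1} = s_{k-1} − q_k·s_k, t_{k+1} = t_{k-1} − q_k·t_k, so r_k = a·s_k + b·t_k at every step:
  q = 1: r = 6, s = 1 − 1·0 = 1, t = 0 − 1·1 = -1  (check: 105·1 + 99·(-1) = 6)
  q = 16: r = 3, s = 0 − 16·1 = -16, t = 1 − 16·(-1) = 17  (check: 105·(-16) + 99·17 = 3)
The row with r = 3 (the gcd) gives the Bezout coefficients s = -16, t = 17.
Result: 105 · (-16) + 99 · (17) = 3.

gcd(105, 99) = 3; s = -16, t = 17 (check: 105·(-16) + 99·17 = 3).


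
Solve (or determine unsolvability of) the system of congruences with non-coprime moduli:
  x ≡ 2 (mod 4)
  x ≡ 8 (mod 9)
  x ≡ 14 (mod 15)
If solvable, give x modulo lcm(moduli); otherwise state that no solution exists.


Moduli 4, 9, 15 are not pairwise coprime, so CRT works modulo lcm(m_i) when all pairwise compatibility conditions hold.
Pairwise compatibility: gcd(m_i, m_j) must divide a_i - a_j for every pair.
Merge one congruence at a time:
  Start: x ≡ 2 (mod 4).
  Combine with x ≡ 8 (mod 9): gcd(4, 9) = 1; 8 - 2 = 6, which IS divisible by 1, so compatible.
    Write x = 2 + 4·t and substitute into x ≡ 8 (mod 9): 4·t ≡ 8 − 2 = 6 (mod 9).
    The inverse of 4 mod 9 is 7 (since 4·7 = 28 = 3·9 + 1), so t ≡ 7·6 = 42 ≡ 6 (mod 9).
    Then x = 2 + 4·6 = 26, valid modulo lcm(4, 9) = 36: x ≡ 26 (mod 36).
  Combine with x ≡ 14 (mod 15): gcd(36, 15) = 3; 14 - 26 = -12, which IS divisible by 3, so compatible.
    Write x = 26 + 36·t and substitute into x ≡ 14 (mod 15): 36·t ≡ 14 − 26 = -12 (mod 15).
    Divide the congruence (and modulus) by g = 3: 12·t ≡ -4 (mod 5).
    Reduce coefficients mod 5: 2·t ≡ 1 (mod 5).
    The inverse of 2 mod 5 is 3 (since 2·3 = 6 = 1·5 + 1), so t ≡ 3·1 = 3 ≡ 3 (mod 5).
    Then x = 26 + 36·3 = 134, valid modulo lcm(36, 15) = 180: x ≡ 134 (mod 180).
Verify: 134 mod 4 = 2, 134 mod 9 = 8, 134 mod 15 = 14.

x ≡ 134 (mod 180).


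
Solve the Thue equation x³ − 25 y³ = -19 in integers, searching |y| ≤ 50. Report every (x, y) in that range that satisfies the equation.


The equation is x³ - 25y³ = -19. For fixed y, x³ = 25·y³ − 19, so a solution requires the RHS to be a perfect cube.
Strategy: iterate y from -50 to 50, compute RHS = 25·y³ − 19, and check whether it is a (positive or negative) perfect cube.
Check small values of y:
  y = 0: RHS = -19 is not a perfect cube.
  y = 1: RHS = 6 is not a perfect cube.
  y = -1: RHS = -44 is not a perfect cube.
  y = 2: RHS = 181 is not a perfect cube.
  y = -2: RHS = -219 is not a perfect cube.
  y = 3: RHS = 656 is not a perfect cube.
  y = -3: RHS = -694 is not a perfect cube.
Continuing the search up to |y| = 50 finds no solutions either.
No (x, y) in the scanned range satisfies the equation.

No integer solutions with |y| ≤ 50.


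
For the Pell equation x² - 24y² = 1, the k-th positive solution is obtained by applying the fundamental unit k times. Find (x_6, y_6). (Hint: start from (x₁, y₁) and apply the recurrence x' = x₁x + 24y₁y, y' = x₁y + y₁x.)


Step 1: Find the fundamental solution (x₁, y₁) of x² - 24y² = 1.
  Expand √24 as a continued fraction. a₀ = ⌊√24⌋ = 4; iterate m_{k+1} = d_k·a_k − m_k, d_{k+1} = (24 − m_{k+1}²)/d_k, a_{k+1} = ⌊(a₀ + m_{k+1})/d_{k+1}⌋ (starting m₀ = 0, d₀ = 1), with convergents p_k = a_k·p_{k-1} + p_{k-2}, q_k = a_k·q_{k-1} + q_{k-2} (p₋₁ = 1, q₋₁ = 0):
  k = 0: a₀ = 4; p₀/q₀ = 4/1; p₀² − 24·q₀² = 16 − 24 = -8.
  k = 1: m = 4, d = 8, a = ⌊(4 + 4)/8⌋ = 1; p/q = (1·4 + 1)/(1·1 + 0) = 5/1; p² − 24·q² = 25 − 24 = 1.
  The first convergent with p² − 24·q² = 1 gives the fundamental solution (x₁, y₁) = (5, 1).
Step 2: Apply the recurrence (x_{n+1}, y_{n+1}) = (x₁x_n + 24y₁y_n, x₁y_n + y₁x_n) repeatedly.
  From (x_1, y_1) = (5, 1): x_2 = 5·5 + 24·1·1 = 49; y_2 = 5·1 + 1·5 = 10.
  From (x_2, y_2) = (49, 10): x_3 = 5·49 + 24·1·10 = 485; y_3 = 5·10 + 1·49 = 99.
  From (x_3, y_3) = (485, 99): x_4 = 5·485 + 24·1·99 = 4801; y_4 = 5·99 + 1·485 = 980.
  From (x_4, y_4) = (4801, 980): x_5 = 5·4801 + 24·1·980 = 47525; y_5 = 5·980 + 1·4801 = 9701.
  From (x_5, y_5) = (47525, 9701): x_6 = 5·47525 + 24·1·9701 = 470449; y_6 = 5·9701 + 1·47525 = 96030.
Step 3: Verify x_6² - 24·y_6² = 221322261601 - 221322261600 = 1 (should be 1). ✓

(x_1, y_1) = (5, 1); (x_6, y_6) = (470449, 96030).


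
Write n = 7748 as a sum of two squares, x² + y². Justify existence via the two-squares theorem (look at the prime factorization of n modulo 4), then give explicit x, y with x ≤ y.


Step 1: Factor n = 7748 = 2^2 · 13 · 149.
Step 2: Check the mod-4 condition on each prime factor: 2 = 2 (special); 13 ≡ 1 (mod 4), exponent 1; 149 ≡ 1 (mod 4), exponent 1.
All primes ≡ 3 (mod 4) appear to even exponent (or don't appear), so by the two-squares theorem n IS expressible as a sum of two squares.
Step 3: Build a representation. Group n = k² · m with k = 2 and m = 13 · 149 = 1937 (a product of primes ≡ 1 (mod 4)); a representation of m scales to one of n via (k·x)² + (k·y)² = k²(x² + y²). Each prime p ≡ 1 (mod 4) is itself a sum of two squares; find a² by testing p − a² for a perfect square:
  13: 13 − 1² = 12, 13 − 2² = 9 = 3² ⇒ 13 = 2² + 3².
  149: 149 − 1² = 148, 149 − 2² = 145, 149 − 3² = 140, 149 − 4² = 133, 149 − 5² = 124, 149 − 6² = 113, 149 − 7² = 100 = 10² ⇒ 149 = 7² + 10².
  Combine using the Brahmagupta–Fibonacci identity (a² + b²)(c² + d²) = (ac − bd)² + (ad + bc)² = (ac + bd)² + (ad − bc)²:
  13 · 149 = 1937: from (2² + 3²)(7² + 10²), take (2·7 − 3·10, 2·10 + 3·7) = (14 − 30, 20 + 21) = (-16, 41); dropping signs (only squares matter) gives (16, 41); check 16² + 41² = 256 + 1681 = 1937 ✓.
  Scale by k = 2: (2·16, 2·41) = (32, 82).
Step 4: Order so x ≤ y and verify: 32² + 82² = 1024 + 6724 = 7748 = n. ✓

n = 7748 = 32² + 82² (one valid representation with x ≤ y).


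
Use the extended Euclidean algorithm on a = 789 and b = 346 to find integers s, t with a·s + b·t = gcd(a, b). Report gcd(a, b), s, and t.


Euclidean algorithm on (789, 346) — divide until remainder is 0:
  789 = 2 · 346 + 97
  346 = 3 · 97 + 55
  97 = 1 · 55 + 42
  55 = 1 · 42 + 13
  42 = 3 · 13 + 3
  13 = 4 · 3 + 1
  3 = 3 · 1 + 0
gcd(789, 346) = 1.
Track Bezout coefficients alongside the remainders: start with r₀ = 789 = a·1 + b·0 (s = 1, t = 0) and r₁ = 346 = a·0 + b·1 (s = 0, t = 1); each new remainder r_{k+1} = r_{k-1} − q_k·r_k inherits s_{k+1} = s_{k-1} − q_k·s_k, t_{k+1} = t_{k-1} − q_k·t_k, so r_k = a·s_k + b·t_k at every step:
  q = 2: r = 97, s = 1 − 2·0 = 1, t = 0 − 2·1 = -2  (check: 789·1 + 346·(-2) = 97)
  q = 3: r = 55, s = 0 − 3·1 = -3, t = 1 − 3·(-2) = 7  (check: 789·(-3) + 346·7 = 55)
  q = 1: r = 42, s = 1 − 1·(-3) = 4, t = -2 − 1·7 = -9  (check: 789·4 + 346·(-9) = 42)
  q = 1: r = 13, s = -3 − 1·4 = -7, t = 7 − 1·(-9) = 16  (check: 789·(-7) + 346·16 = 13)
  q = 3: r = 3, s = 4 − 3·(-7) = 25, t = -9 − 3·16 = -57  (check: 789·25 + 346·(-57) = 3)
  q = 4: r = 1, s = -7 − 4·25 = -107, t = 16 − 4·(-57) = 244  (check: 789·(-107) + 346·244 = 1)
The row with r = 1 (the gcd) gives the Bezout coefficients s = -107, t = 244.
Result: 789 · (-107) + 346 · (244) = 1.

gcd(789, 346) = 1; s = -107, t = 244 (check: 789·(-107) + 346·244 = 1).


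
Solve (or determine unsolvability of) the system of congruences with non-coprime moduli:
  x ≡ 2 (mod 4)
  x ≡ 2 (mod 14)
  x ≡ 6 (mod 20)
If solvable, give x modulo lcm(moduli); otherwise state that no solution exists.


Moduli 4, 14, 20 are not pairwise coprime, so CRT works modulo lcm(m_i) when all pairwise compatibility conditions hold.
Pairwise compatibility: gcd(m_i, m_j) must divide a_i - a_j for every pair.
Merge one congruence at a time:
  Start: x ≡ 2 (mod 4).
  Combine with x ≡ 2 (mod 14): gcd(4, 14) = 2; 2 - 2 = 0, which IS divisible by 2, so compatible.
    Write x = 2 + 4·t and substitute into x ≡ 2 (mod 14): 4·t ≡ 2 − 2 = 0 (mod 14).
    Divide the congruence (and modulus) by g = 2: 2·t ≡ 0 (mod 7).
    The inverse of 2 mod 7 is 4 (since 2·4 = 8 = 1·7 + 1), so t ≡ 4·0 = 0 ≡ 0 (mod 7).
    Then x = 2 + 4·0 = 2, valid modulo lcm(4, 14) = 28: x ≡ 2 (mod 28).
  Combine with x ≡ 6 (mod 20): gcd(28, 20) = 4; 6 - 2 = 4, which IS divisible by 4, so compatible.
    Write x = 2 + 28·t and substitute into x ≡ 6 (mod 20): 28·t ≡ 6 − 2 = 4 (mod 20).
    Divide the congruence (and modulus) by g = 4: 7·t ≡ 1 (mod 5).
    Reduce coefficients mod 5: 2·t ≡ 1 (mod 5).
    The inverse of 2 mod 5 is 3 (since 2·3 = 6 = 1·5 + 1), so t ≡ 3·1 = 3 ≡ 3 (mod 5).
    Then x = 2 + 28·3 = 86, valid modulo lcm(28, 20) = 140: x ≡ 86 (mod 140).
Verify: 86 mod 4 = 2, 86 mod 14 = 2, 86 mod 20 = 6.

x ≡ 86 (mod 140).


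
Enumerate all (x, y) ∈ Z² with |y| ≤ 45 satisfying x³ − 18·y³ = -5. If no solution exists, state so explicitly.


The equation is x³ - 18y³ = -5. For fixed y, x³ = 18·y³ − 5, so a solution requires the RHS to be a perfect cube.
Strategy: iterate y from -45 to 45, compute RHS = 18·y³ − 5, and check whether it is a (positive or negative) perfect cube.
Check small values of y:
  y = 0: RHS = -5 is not a perfect cube.
  y = 1: RHS = 13 is not a perfect cube.
  y = -1: RHS = -23 is not a perfect cube.
  y = 2: RHS = 139 is not a perfect cube.
  y = -2: RHS = -149 is not a perfect cube.
  y = 3: RHS = 481 is not a perfect cube.
  y = -3: RHS = -491 is not a perfect cube.
Continuing the search up to |y| = 45 finds no solutions either.
No (x, y) in the scanned range satisfies the equation.

No integer solutions with |y| ≤ 45.


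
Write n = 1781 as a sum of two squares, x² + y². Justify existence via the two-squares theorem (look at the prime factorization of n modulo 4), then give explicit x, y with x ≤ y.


Step 1: Factor n = 1781 = 13 · 137.
Step 2: Check the mod-4 condition on each prime factor: 13 ≡ 1 (mod 4), exponent 1; 137 ≡ 1 (mod 4), exponent 1.
All primes ≡ 3 (mod 4) appear to even exponent (or don't appear), so by the two-squares theorem n IS expressible as a sum of two squares.
Step 3: Build a representation. Here n = 13 · 137 is a product of primes ≡ 1 (mod 4). Each prime p ≡ 1 (mod 4) is itself a sum of two squares; find a² by testing p − a² for a perfect square:
  13: 13 − 1² = 12, 13 − 2² = 9 = 3² ⇒ 13 = 2² + 3².
  137: 137 − 1² = 136, 137 − 2² = 133, 137 − 3² = 128, 137 − 4² = 121 = 11² ⇒ 137 = 4² + 11².
  Combine using the Brahmagupta–Fibonacci identity (a² + b²)(c² + d²) = (ac − bd)² + (ad + bc)² = (ac + bd)² + (ad − bc)²:
  13 · 137 = 1781: from (2² + 3²)(4² + 11²), take (2·4 − 3·11, 2·11 + 3·4) = (8 − 33, 22 + 12) = (-25, 34); dropping signs (only squares matter) gives (25, 34); check 25² + 34² = 625 + 1156 = 1781 ✓.
Step 4: Order so x ≤ y and verify: 25² + 34² = 625 + 1156 = 1781 = n. ✓

n = 1781 = 25² + 34² (one valid representation with x ≤ y).


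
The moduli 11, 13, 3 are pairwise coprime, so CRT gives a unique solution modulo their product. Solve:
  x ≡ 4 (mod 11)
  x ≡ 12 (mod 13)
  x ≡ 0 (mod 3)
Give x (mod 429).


Moduli 11, 13, 3 are pairwise coprime; by CRT there is a unique solution modulo M = 11 · 13 · 3 = 429.
Solve pairwise, accumulating the modulus:
  Start with x ≡ 4 (mod 11).
  Combine with x ≡ 12 (mod 13): since gcd(11, 13) = 1, we get a unique residue mod 143.
    Write x = 4 + 11·t and substitute into x ≡ 12 (mod 13): 11·t ≡ 12 − 4 = 8 (mod 13).
    The inverse of 11 mod 13 is 6 (since 11·6 = 66 = 5·13 + 1), so t ≡ 6·8 = 48 ≡ 9 (mod 13).
    Then x = 4 + 11·9 = 103, valid modulo lcm(11, 13) = 143: x ≡ 103 (mod 143).
  Combine with x ≡ 0 (mod 3): since gcd(143, 3) = 1, we get a unique residue mod 429.
    Write x = 103 + 143·t and substitute into x ≡ 0 (mod 3): 143·t ≡ 0 − 103 = -103 (mod 3).
    Reduce coefficients mod 3: 2·t ≡ 2 (mod 3).
    The inverse of 2 mod 3 is 2 (since 2·2 = 4 = 1·3 + 1), so t ≡ 2·2 = 4 ≡ 1 (mod 3).
    Then x = 103 + 143·1 = 246, valid modulo lcm(143, 3) = 429: x ≡ 246 (mod 429).
Verify: 246 mod 11 = 4 ✓, 246 mod 13 = 12 ✓, 246 mod 3 = 0 ✓.

x ≡ 246 (mod 429).


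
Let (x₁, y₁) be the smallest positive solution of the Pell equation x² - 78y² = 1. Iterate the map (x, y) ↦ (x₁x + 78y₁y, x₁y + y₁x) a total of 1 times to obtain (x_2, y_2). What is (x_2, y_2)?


Step 1: Find the fundamental solution (x₁, y₁) of x² - 78y² = 1.
  Expand √78 as a continued fraction. a₀ = ⌊√78⌋ = 8; iterate m_{k+1} = d_k·a_k − m_k, d_{k+1} = (78 − m_{k+1}²)/d_k, a_{k+1} = ⌊(a₀ + m_{k+1})/d_{k+1}⌋ (starting m₀ = 0, d₀ = 1), with convergents p_k = a_k·p_{k-1} + p_{k-2}, q_k = a_k·q_{k-1} + q_{k-2} (p₋₁ = 1, q₋₁ = 0):
  k = 0: a₀ = 8; p₀/q₀ = 8/1; p₀² − 78·q₀² = 64 − 78 = -14.
  k = 1: m = 8, d = 14, a = ⌊(8 + 8)/14⌋ = 1; p/q = (1·8 + 1)/(1·1 + 0) = 9/1; p² − 78·q² = 81 − 78 = 3.
  k = 2: m = 6, d = 3, a = ⌊(8 + 6)/3⌋ = 4; p/q = (4·9 + 8)/(4·1 + 1) = 44/5; p² − 78·q² = 1936 − 1950 = -14.
  k = 3: m = 6, d = 14, a = ⌊(8 + 6)/14⌋ = 1; p/q = (1·44 + 9)/(1·5 + 1) = 53/6; p² − 78·q² = 2809 − 2808 = 1.
  The first convergent with p² − 78·q² = 1 gives the fundamental solution (x₁, y₁) = (53, 6).
Step 2: Apply the recurrence (x_{n+1}, y_{n+1}) = (x₁x_n + 78y₁y_n, x₁y_n + y₁x_n) repeatedly.
  From (x_1, y_1) = (53, 6): x_2 = 53·53 + 78·6·6 = 5617; y_2 = 53·6 + 6·53 = 636.
Step 3: Verify x_2² - 78·y_2² = 31550689 - 31550688 = 1 (should be 1). ✓

(x_1, y_1) = (53, 6); (x_2, y_2) = (5617, 636).


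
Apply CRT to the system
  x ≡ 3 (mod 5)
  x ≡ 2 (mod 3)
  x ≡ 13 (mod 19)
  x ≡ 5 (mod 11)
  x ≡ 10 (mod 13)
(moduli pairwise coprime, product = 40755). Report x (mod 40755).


Product of moduli M = 5 · 3 · 19 · 11 · 13 = 40755.
Merge one congruence at a time:
  Start: x ≡ 3 (mod 5).
  Combine with x ≡ 2 (mod 3); new modulus lcm = 15.
    Write x = 3 + 5·t and substitute into x ≡ 2 (mod 3): 5·t ≡ 2 − 3 = -1 (mod 3).
    Reduce coefficients mod 3: 2·t ≡ 2 (mod 3).
    The inverse of 2 mod 3 is 2 (since 2·2 = 4 = 1·3 + 1), so t ≡ 2·2 = 4 ≡ 1 (mod 3).
    Then x = 3 + 5·1 = 8, valid modulo lcm(5, 3) = 15: x ≡ 8 (mod 15).
  Combine with x ≡ 13 (mod 19); new modulus lcm = 285.
    Write x = 8 + 15·t and substitute into x ≡ 13 (mod 19): 15·t ≡ 13 − 8 = 5 (mod 19).
    The inverse of 15 mod 19 is 14 (since 15·14 = 210 = 11·19 + 1), so t ≡ 14·5 = 70 ≡ 13 (mod 19).
    Then x = 8 + 15·13 = 203, valid modulo lcm(15, 19) = 285: x ≡ 203 (mod 285).
  Combine with x ≡ 5 (mod 11); new modulus lcm = 3135.
    Write x = 203 + 285·t and substitute into x ≡ 5 (mod 11): 285·t ≡ 5 − 203 = -198 (mod 11).
    Reduce coefficients mod 11: 10·t ≡ 0 (mod 11).
    The inverse of 10 mod 11 is 10 (since 10·10 = 100 = 9·11 + 1), so t ≡ 10·0 = 0 ≡ 0 (mod 11).
    Then x = 203 + 285·0 = 203, valid modulo lcm(285, 11) = 3135: x ≡ 203 (mod 3135).
  Combine with x ≡ 10 (mod 13); new modulus lcm = 40755.
    Write x = 203 + 3135·t and substitute into x ≡ 10 (mod 13): 3135·t ≡ 10 − 203 = -193 (mod 13).
    Reduce coefficients mod 13: 2·t ≡ 2 (mod 13).
    The inverse of 2 mod 13 is 7 (since 2·7 = 14 = 1·13 + 1), so t ≡ 7·2 = 14 ≡ 1 (mod 13).
    Then x = 203 + 3135·1 = 3338, valid modulo lcm(3135, 13) = 40755: x ≡ 3338 (mod 40755).
Verify against each original: 3338 mod 5 = 3, 3338 mod 3 = 2, 3338 mod 19 = 13, 3338 mod 11 = 5, 3338 mod 13 = 10.

x ≡ 3338 (mod 40755).


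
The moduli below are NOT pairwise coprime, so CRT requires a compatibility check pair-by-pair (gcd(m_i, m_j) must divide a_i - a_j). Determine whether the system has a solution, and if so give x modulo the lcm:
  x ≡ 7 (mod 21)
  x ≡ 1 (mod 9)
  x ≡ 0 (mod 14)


Moduli 21, 9, 14 are not pairwise coprime, so CRT works modulo lcm(m_i) when all pairwise compatibility conditions hold.
Pairwise compatibility: gcd(m_i, m_j) must divide a_i - a_j for every pair.
Merge one congruence at a time:
  Start: x ≡ 7 (mod 21).
  Combine with x ≡ 1 (mod 9): gcd(21, 9) = 3; 1 - 7 = -6, which IS divisible by 3, so compatible.
    Write x = 7 + 21·t and substitute into x ≡ 1 (mod 9): 21·t ≡ 1 − 7 = -6 (mod 9).
    Divide the congruence (and modulus) by g = 3: 7·t ≡ -2 (mod 3).
    Reduce coefficients mod 3: 1·t ≡ 1 (mod 3).
    So t ≡ 1 (mod 3).
    Then x = 7 + 21·1 = 28, valid modulo lcm(21, 9) = 63: x ≡ 28 (mod 63).
  Combine with x ≡ 0 (mod 14): gcd(63, 14) = 7; 0 - 28 = -28, which IS divisible by 7, so compatible.
    Write x = 28 + 63·t and substitute into x ≡ 0 (mod 14): 63·t ≡ 0 − 28 = -28 (mod 14).
    Divide the congruence (and modulus) by g = 7: 9·t ≡ -4 (mod 2).
    Reduce coefficients mod 2: 1·t ≡ 0 (mod 2).
    So t ≡ 0 (mod 2).
    Then x = 28 + 63·0 = 28, valid modulo lcm(63, 14) = 126: x ≡ 28 (mod 126).
Verify: 28 mod 21 = 7, 28 mod 9 = 1, 28 mod 14 = 0.

x ≡ 28 (mod 126).


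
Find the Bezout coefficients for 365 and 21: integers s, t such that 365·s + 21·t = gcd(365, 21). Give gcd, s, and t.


Euclidean algorithm on (365, 21) — divide until remainder is 0:
  365 = 17 · 21 + 8
  21 = 2 · 8 + 5
  8 = 1 · 5 + 3
  5 = 1 · 3 + 2
  3 = 1 · 2 + 1
  2 = 2 · 1 + 0
gcd(365, 21) = 1.
Track Bezout coefficients alongside the remainders: start with r₀ = 365 = a·1 + b·0 (s = 1, t = 0) and r₁ = 21 = a·0 + b·1 (s = 0, t = 1); each new remainder r_{k+1} = r_{k-1} − q_k·r_k inherits s_{k+1} = s_{k-1} − q_k·s_k, t_{k+1} = t_{k-1} − q_k·t_k, so r_k = a·s_k + b·t_k at every step:
  q = 17: r = 8, s = 1 − 17·0 = 1, t = 0 − 17·1 = -17  (check: 365·1 + 21·(-17) = 8)
  q = 2: r = 5, s = 0 − 2·1 = -2, t = 1 − 2·(-17) = 35  (check: 365·(-2) + 21·35 = 5)
  q = 1: r = 3, s = 1 − 1·(-2) = 3, t = -17 − 1·35 = -52  (check: 365·3 + 21·(-52) = 3)
  q = 1: r = 2, s = -2 − 1·3 = -5, t = 35 − 1·(-52) = 87  (check: 365·(-5) + 21·87 = 2)
  q = 1: r = 1, s = 3 − 1·(-5) = 8, t = -52 − 1·87 = -139  (check: 365·8 + 21·(-139) = 1)
The row with r = 1 (the gcd) gives the Bezout coefficients s = 8, t = -139.
Result: 365 · (8) + 21 · (-139) = 1.

gcd(365, 21) = 1; s = 8, t = -139 (check: 365·8 + 21·(-139) = 1).


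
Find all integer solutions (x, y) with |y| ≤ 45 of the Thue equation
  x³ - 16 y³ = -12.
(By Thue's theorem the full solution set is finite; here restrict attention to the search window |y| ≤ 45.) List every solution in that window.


The equation is x³ - 16y³ = -12. For fixed y, x³ = 16·y³ − 12, so a solution requires the RHS to be a perfect cube.
Strategy: iterate y from -45 to 45, compute RHS = 16·y³ − 12, and check whether it is a (positive or negative) perfect cube.
Check small values of y:
  y = 0: RHS = -12 is not a perfect cube.
  y = 1: RHS = 4 is not a perfect cube.
  y = -1: RHS = -28 is not a perfect cube.
  y = 2: RHS = 116 is not a perfect cube.
  y = -2: RHS = -140 is not a perfect cube.
  y = 3: RHS = 420 is not a perfect cube.
  y = -3: RHS = -444 is not a perfect cube.
Continuing the search up to |y| = 45 finds no solutions either.
No (x, y) in the scanned range satisfies the equation.

No integer solutions with |y| ≤ 45.


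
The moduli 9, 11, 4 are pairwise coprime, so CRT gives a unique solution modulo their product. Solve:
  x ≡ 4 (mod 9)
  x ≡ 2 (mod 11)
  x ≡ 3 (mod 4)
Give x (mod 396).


Moduli 9, 11, 4 are pairwise coprime; by CRT there is a unique solution modulo M = 9 · 11 · 4 = 396.
Solve pairwise, accumulating the modulus:
  Start with x ≡ 4 (mod 9).
  Combine with x ≡ 2 (mod 11): since gcd(9, 11) = 1, we get a unique residue mod 99.
    Write x = 4 + 9·t and substitute into x ≡ 2 (mod 11): 9·t ≡ 2 − 4 = -2 (mod 11).
    Reduce coefficients mod 11: 9·t ≡ 9 (mod 11).
    The inverse of 9 mod 11 is 5 (since 9·5 = 45 = 4·11 + 1), so t ≡ 5·9 = 45 ≡ 1 (mod 11).
    Then x = 4 + 9·1 = 13, valid modulo lcm(9, 11) = 99: x ≡ 13 (mod 99).
  Combine with x ≡ 3 (mod 4): since gcd(99, 4) = 1, we get a unique residue mod 396.
    Write x = 13 + 99·t and substitute into x ≡ 3 (mod 4): 99·t ≡ 3 − 13 = -10 (mod 4).
    Reduce coefficients mod 4: 3·t ≡ 2 (mod 4).
    The inverse of 3 mod 4 is 3 (since 3·3 = 9 = 2·4 + 1), so t ≡ 3·2 = 6 ≡ 2 (mod 4).
    Then x = 13 + 99·2 = 211, valid modulo lcm(99, 4) = 396: x ≡ 211 (mod 396).
Verify: 211 mod 9 = 4 ✓, 211 mod 11 = 2 ✓, 211 mod 4 = 3 ✓.

x ≡ 211 (mod 396).


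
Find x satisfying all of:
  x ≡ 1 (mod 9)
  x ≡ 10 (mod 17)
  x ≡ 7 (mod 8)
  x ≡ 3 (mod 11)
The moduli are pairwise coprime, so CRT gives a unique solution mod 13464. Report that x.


Product of moduli M = 9 · 17 · 8 · 11 = 13464.
Merge one congruence at a time:
  Start: x ≡ 1 (mod 9).
  Combine with x ≡ 10 (mod 17); new modulus lcm = 153.
    Write x = 1 + 9·t and substitute into x ≡ 10 (mod 17): 9·t ≡ 10 − 1 = 9 (mod 17).
    The inverse of 9 mod 17 is 2 (since 9·2 = 18 = 1·17 + 1), so t ≡ 2·9 = 18 ≡ 1 (mod 17).
    Then x = 1 + 9·1 = 10, valid modulo lcm(9, 17) = 153: x ≡ 10 (mod 153).
  Combine with x ≡ 7 (mod 8); new modulus lcm = 1224.
    Write x = 10 + 153·t and substitute into x ≡ 7 (mod 8): 153·t ≡ 7 − 10 = -3 (mod 8).
    Reduce coefficients mod 8: 1·t ≡ 5 (mod 8).
    So t ≡ 5 (mod 8).
    Then x = 10 + 153·5 = 775, valid modulo lcm(153, 8) = 1224: x ≡ 775 (mod 1224).
  Combine with x ≡ 3 (mod 11); new modulus lcm = 13464.
    Write x = 775 + 1224·t and substitute into x ≡ 3 (mod 11): 1224·t ≡ 3 − 775 = -772 (mod 11).
    Reduce coefficients mod 11: 3·t ≡ 9 (mod 11).
    The inverse of 3 mod 11 is 4 (since 3·4 = 12 = 1·11 + 1), so t ≡ 4·9 = 36 ≡ 3 (mod 11).
    Then x = 775 + 1224·3 = 4447, valid modulo lcm(1224, 11) = 13464: x ≡ 4447 (mod 13464).
Verify against each original: 4447 mod 9 = 1, 4447 mod 17 = 10, 4447 mod 8 = 7, 4447 mod 11 = 3.

x ≡ 4447 (mod 13464).


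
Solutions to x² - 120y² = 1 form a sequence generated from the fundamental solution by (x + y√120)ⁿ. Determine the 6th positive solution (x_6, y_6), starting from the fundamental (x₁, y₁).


Step 1: Find the fundamental solution (x₁, y₁) of x² - 120y² = 1.
  Expand √120 as a continued fraction. a₀ = ⌊√120⌋ = 10; iterate m_{k+1} = d_k·a_k − m_k, d_{k+1} = (120 − m_{k+1}²)/d_k, a_{k+1} = ⌊(a₀ + m_{k+1})/d_{k+1}⌋ (starting m₀ = 0, d₀ = 1), with convergents p_k = a_k·p_{k-1} + p_{k-2}, q_k = a_k·q_{k-1} + q_{k-2} (p₋₁ = 1, q₋₁ = 0):
  k = 0: a₀ = 10; p₀/q₀ = 10/1; p₀² − 120·q₀² = 100 − 120 = -20.
  k = 1: m = 10, d = 20, a = ⌊(10 + 10)/20⌋ = 1; p/q = (1·10 + 1)/(1·1 + 0) = 11/1; p² − 120·q² = 121 − 120 = 1.
  The first convergent with p² − 120·q² = 1 gives the fundamental solution (x₁, y₁) = (11, 1).
Step 2: Apply the recurrence (x_{n+1}, y_{n+1}) = (x₁x_n + 120y₁y_n, x₁y_n + y₁x_n) repeatedly.
  From (x_1, y_1) = (11, 1): x_2 = 11·11 + 120·1·1 = 241; y_2 = 11·1 + 1·11 = 22.
  From (x_2, y_2) = (241, 22): x_3 = 11·241 + 120·1·22 = 5291; y_3 = 11·22 + 1·241 = 483.
  From (x_3, y_3) = (5291, 483): x_4 = 11·5291 + 120·1·483 = 116161; y_4 = 11·483 + 1·5291 = 10604.
  From (x_4, y_4) = (116161, 10604): x_5 = 11·116161 + 120·1·10604 = 2550251; y_5 = 11·10604 + 1·116161 = 232805.
  From (x_5, y_5) = (2550251, 232805): x_6 = 11·2550251 + 120·1·232805 = 55989361; y_6 = 11·232805 + 1·2550251 = 5111106.
Step 3: Verify x_6² - 120·y_6² = 3134808545188321 - 3134808545188320 = 1 (should be 1). ✓

(x_1, y_1) = (11, 1); (x_6, y_6) = (55989361, 5111106).


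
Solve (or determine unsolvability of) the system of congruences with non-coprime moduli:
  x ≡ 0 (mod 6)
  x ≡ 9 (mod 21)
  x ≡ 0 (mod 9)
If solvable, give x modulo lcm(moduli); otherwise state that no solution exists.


Moduli 6, 21, 9 are not pairwise coprime, so CRT works modulo lcm(m_i) when all pairwise compatibility conditions hold.
Pairwise compatibility: gcd(m_i, m_j) must divide a_i - a_j for every pair.
Merge one congruence at a time:
  Start: x ≡ 0 (mod 6).
  Combine with x ≡ 9 (mod 21): gcd(6, 21) = 3; 9 - 0 = 9, which IS divisible by 3, so compatible.
    Write x = 0 + 6·t and substitute into x ≡ 9 (mod 21): 6·t ≡ 9 − 0 = 9 (mod 21).
    Divide the congruence (and modulus) by g = 3: 2·t ≡ 3 (mod 7).
    The inverse of 2 mod 7 is 4 (since 2·4 = 8 = 1·7 + 1), so t ≡ 4·3 = 12 ≡ 5 (mod 7).
    Then x = 0 + 6·5 = 30, valid modulo lcm(6, 21) = 42: x ≡ 30 (mod 42).
  Combine with x ≡ 0 (mod 9): gcd(42, 9) = 3; 0 - 30 = -30, which IS divisible by 3, so compatible.
    Write x = 30 + 42·t and substitute into x ≡ 0 (mod 9): 42·t ≡ 0 − 30 = -30 (mod 9).
    Divide the congruence (and modulus) by g = 3: 14·t ≡ -10 (mod 3).
    Reduce coefficients mod 3: 2·t ≡ 2 (mod 3).
    The inverse of 2 mod 3 is 2 (since 2·2 = 4 = 1·3 + 1), so t ≡ 2·2 = 4 ≡ 1 (mod 3).
    Then x = 30 + 42·1 = 72, valid modulo lcm(42, 9) = 126: x ≡ 72 (mod 126).
Verify: 72 mod 6 = 0, 72 mod 21 = 9, 72 mod 9 = 0.

x ≡ 72 (mod 126).


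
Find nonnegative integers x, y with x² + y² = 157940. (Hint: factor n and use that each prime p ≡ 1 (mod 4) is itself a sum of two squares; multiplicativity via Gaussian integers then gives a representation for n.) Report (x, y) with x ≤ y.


Step 1: Factor n = 157940 = 2^2 · 5 · 53 · 149.
Step 2: Check the mod-4 condition on each prime factor: 2 = 2 (special); 5 ≡ 1 (mod 4), exponent 1; 53 ≡ 1 (mod 4), exponent 1; 149 ≡ 1 (mod 4), exponent 1.
All primes ≡ 3 (mod 4) appear to even exponent (or don't appear), so by the two-squares theorem n IS expressible as a sum of two squares.
Step 3: Build a representation. Group n = k² · m with k = 2 and m = 5 · 53 · 149 = 39485 (a product of primes ≡ 1 (mod 4)); a representation of m scales to one of n via (k·x)² + (k·y)² = k²(x² + y²). Each prime p ≡ 1 (mod 4) is itself a sum of two squares; find a² by testing p − a² for a perfect square:
  5: 5 − 1² = 4 = 2² ⇒ 5 = 1² + 2².
  53: 53 − 1² = 52, 53 − 2² = 49 = 7² ⇒ 53 = 2² + 7².
  149: 149 − 1² = 148, 149 − 2² = 145, 149 − 3² = 140, 149 − 4² = 133, 149 − 5² = 124, 149 − 6² = 113, 149 − 7² = 100 = 10² ⇒ 149 = 7² + 10².
  Combine using the Brahmagupta–Fibonacci identity (a² + b²)(c² + d²) = (ac − bd)² + (ad + bc)² = (ac + bd)² + (ad − bc)²:
  5 · 53 = 265: from (1² + 2²)(2² + 7²), take (1·2 − 2·7, 1·7 + 2·2) = (2 − 14, 7 + 4) = (-12, 11); dropping signs (only squares matter) gives (12, 11); check 12² + 11² = 144 + 121 = 265 ✓.
  265 · 149 = 39485: from (12² + 11²)(7² + 10²), take (12·7 − 11·10, 12·10 + 11·7) = (84 − 110, 120 + 77) = (-26, 197); dropping signs (only squares matter) gives (26, 197); check 26² + 197² = 676 + 38809 = 39485 ✓.
  Scale by k = 2: (2·26, 2·197) = (52, 394).
Step 4: Order so x ≤ y and verify: 52² + 394² = 2704 + 155236 = 157940 = n. ✓

n = 157940 = 52² + 394² (one valid representation with x ≤ y).


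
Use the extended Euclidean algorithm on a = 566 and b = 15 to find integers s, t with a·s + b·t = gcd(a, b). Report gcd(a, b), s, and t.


Euclidean algorithm on (566, 15) — divide until remainder is 0:
  566 = 37 · 15 + 11
  15 = 1 · 11 + 4
  11 = 2 · 4 + 3
  4 = 1 · 3 + 1
  3 = 3 · 1 + 0
gcd(566, 15) = 1.
Track Bezout coefficients alongside the remainders: start with r₀ = 566 = a·1 + b·0 (s = 1, t = 0) and r₁ = 15 = a·0 + b·1 (s = 0, t = 1); each new remainder r_{k+1} = r_{k-1} − q_k·r_k inherits s_{k+1} = s_{k-1} − q_k·s_k, t_{k+1} = t_{k-1} − q_k·t_k, so r_k = a·s_k + b·t_k at every step:
  q = 37: r = 11, s = 1 − 37·0 = 1, t = 0 − 37·1 = -37  (check: 566·1 + 15·(-37) = 11)
  q = 1: r = 4, s = 0 − 1·1 = -1, t = 1 − 1·(-37) = 38  (check: 566·(-1) + 15·38 = 4)
  q = 2: r = 3, s = 1 − 2·(-1) = 3, t = -37 − 2·38 = -113  (check: 566·3 + 15·(-113) = 3)
  q = 1: r = 1, s = -1 − 1·3 = -4, t = 38 − 1·(-113) = 151  (check: 566·(-4) + 15·151 = 1)
The row with r = 1 (the gcd) gives the Bezout coefficients s = -4, t = 151.
Result: 566 · (-4) + 15 · (151) = 1.

gcd(566, 15) = 1; s = -4, t = 151 (check: 566·(-4) + 15·151 = 1).


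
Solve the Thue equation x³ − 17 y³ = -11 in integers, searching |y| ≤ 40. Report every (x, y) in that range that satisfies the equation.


The equation is x³ - 17y³ = -11. For fixed y, x³ = 17·y³ − 11, so a solution requires the RHS to be a perfect cube.
Strategy: iterate y from -40 to 40, compute RHS = 17·y³ − 11, and check whether it is a (positive or negative) perfect cube.
Check small values of y:
  y = 0: RHS = -11 is not a perfect cube.
  y = 1: RHS = 6 is not a perfect cube.
  y = -1: RHS = -28 is not a perfect cube.
  y = 2: RHS = 125 = (5)³ ⇒ x = 5 works.
  y = -2: RHS = -147 is not a perfect cube.
  y = 3: RHS = 448 is not a perfect cube.
  y = -3: RHS = -470 is not a perfect cube.
Continuing the search up to |y| = 40 finds no further solutions beyond those listed.
Collected solutions: (5, 2).

Solutions (with |y| ≤ 40): (5, 2).


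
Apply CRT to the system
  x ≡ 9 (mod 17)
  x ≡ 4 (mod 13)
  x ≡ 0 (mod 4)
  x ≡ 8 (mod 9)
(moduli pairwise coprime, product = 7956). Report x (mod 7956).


Product of moduli M = 17 · 13 · 4 · 9 = 7956.
Merge one congruence at a time:
  Start: x ≡ 9 (mod 17).
  Combine with x ≡ 4 (mod 13); new modulus lcm = 221.
    Write x = 9 + 17·t and substitute into x ≡ 4 (mod 13): 17·t ≡ 4 − 9 = -5 (mod 13).
    Reduce coefficients mod 13: 4·t ≡ 8 (mod 13).
    The inverse of 4 mod 13 is 10 (since 4·10 = 40 = 3·13 + 1), so t ≡ 10·8 = 80 ≡ 2 (mod 13).
    Then x = 9 + 17·2 = 43, valid modulo lcm(17, 13) = 221: x ≡ 43 (mod 221).
  Combine with x ≡ 0 (mod 4); new modulus lcm = 884.
    Write x = 43 + 221·t and substitute into x ≡ 0 (mod 4): 221·t ≡ 0 − 43 = -43 (mod 4).
    Reduce coefficients mod 4: 1·t ≡ 1 (mod 4).
    So t ≡ 1 (mod 4).
    Then x = 43 + 221·1 = 264, valid modulo lcm(221, 4) = 884: x ≡ 264 (mod 884).
  Combine with x ≡ 8 (mod 9); new modulus lcm = 7956.
    Write x = 264 + 884·t and substitute into x ≡ 8 (mod 9): 884·t ≡ 8 − 264 = -256 (mod 9).
    Reduce coefficients mod 9: 2·t ≡ 5 (mod 9).
    The inverse of 2 mod 9 is 5 (since 2·5 = 10 = 1·9 + 1), so t ≡ 5·5 = 25 ≡ 7 (mod 9).
    Then x = 264 + 884·7 = 6452, valid modulo lcm(884, 9) = 7956: x ≡ 6452 (mod 7956).
Verify against each original: 6452 mod 17 = 9, 6452 mod 13 = 4, 6452 mod 4 = 0, 6452 mod 9 = 8.

x ≡ 6452 (mod 7956).


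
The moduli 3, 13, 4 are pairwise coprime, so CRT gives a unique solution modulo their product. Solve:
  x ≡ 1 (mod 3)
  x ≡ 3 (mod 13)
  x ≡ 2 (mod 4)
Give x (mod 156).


Moduli 3, 13, 4 are pairwise coprime; by CRT there is a unique solution modulo M = 3 · 13 · 4 = 156.
Solve pairwise, accumulating the modulus:
  Start with x ≡ 1 (mod 3).
  Combine with x ≡ 3 (mod 13): since gcd(3, 13) = 1, we get a unique residue mod 39.
    Write x = 1 + 3·t and substitute into x ≡ 3 (mod 13): 3·t ≡ 3 − 1 = 2 (mod 13).
    The inverse of 3 mod 13 is 9 (since 3·9 = 27 = 2·13 + 1), so t ≡ 9·2 = 18 ≡ 5 (mod 13).
    Then x = 1 + 3·5 = 16, valid modulo lcm(3, 13) = 39: x ≡ 16 (mod 39).
  Combine with x ≡ 2 (mod 4): since gcd(39, 4) = 1, we get a unique residue mod 156.
    Write x = 16 + 39·t and substitute into x ≡ 2 (mod 4): 39·t ≡ 2 − 16 = -14 (mod 4).
    Reduce coefficients mod 4: 3·t ≡ 2 (mod 4).
    The inverse of 3 mod 4 is 3 (since 3·3 = 9 = 2·4 + 1), so t ≡ 3·2 = 6 ≡ 2 (mod 4).
    Then x = 16 + 39·2 = 94, valid modulo lcm(39, 4) = 156: x ≡ 94 (mod 156).
Verify: 94 mod 3 = 1 ✓, 94 mod 13 = 3 ✓, 94 mod 4 = 2 ✓.

x ≡ 94 (mod 156).


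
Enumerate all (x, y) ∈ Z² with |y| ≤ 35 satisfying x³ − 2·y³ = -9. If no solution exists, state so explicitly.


The equation is x³ - 2y³ = -9. For fixed y, x³ = 2·y³ − 9, so a solution requires the RHS to be a perfect cube.
Strategy: iterate y from -35 to 35, compute RHS = 2·y³ − 9, and check whether it is a (positive or negative) perfect cube.
Check small values of y:
  y = 0: RHS = -9 is not a perfect cube.
  y = 1: RHS = -7 is not a perfect cube.
  y = -1: RHS = -11 is not a perfect cube.
  y = 2: RHS = 7 is not a perfect cube.
  y = -2: RHS = -25 is not a perfect cube.
  y = 3: RHS = 45 is not a perfect cube.
  y = -3: RHS = -63 is not a perfect cube.
Continuing the search up to |y| = 35 finds no solutions either.
No (x, y) in the scanned range satisfies the equation.

No integer solutions with |y| ≤ 35.


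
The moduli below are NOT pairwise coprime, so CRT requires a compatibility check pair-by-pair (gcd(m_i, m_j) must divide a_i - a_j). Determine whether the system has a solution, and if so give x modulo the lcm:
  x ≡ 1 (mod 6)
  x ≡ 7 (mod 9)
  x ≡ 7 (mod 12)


Moduli 6, 9, 12 are not pairwise coprime, so CRT works modulo lcm(m_i) when all pairwise compatibility conditions hold.
Pairwise compatibility: gcd(m_i, m_j) must divide a_i - a_j for every pair.
Merge one congruence at a time:
  Start: x ≡ 1 (mod 6).
  Combine with x ≡ 7 (mod 9): gcd(6, 9) = 3; 7 - 1 = 6, which IS divisible by 3, so compatible.
    Write x = 1 + 6·t and substitute into x ≡ 7 (mod 9): 6·t ≡ 7 − 1 = 6 (mod 9).
    Divide the congruence (and modulus) by g = 3: 2·t ≡ 2 (mod 3).
    The inverse of 2 mod 3 is 2 (since 2·2 = 4 = 1·3 + 1), so t ≡ 2·2 = 4 ≡ 1 (mod 3).
    Then x = 1 + 6·1 = 7, valid modulo lcm(6, 9) = 18: x ≡ 7 (mod 18).
  Combine with x ≡ 7 (mod 12): gcd(18, 12) = 6; 7 - 7 = 0, which IS divisible by 6, so compatible.
    Write x = 7 + 18·t and substitute into x ≡ 7 (mod 12): 18·t ≡ 7 − 7 = 0 (mod 12).
    Divide the congruence (and modulus) by g = 6: 3·t ≡ 0 (mod 2).
    Reduce coefficients mod 2: 1·t ≡ 0 (mod 2).
    So t ≡ 0 (mod 2).
    Then x = 7 + 18·0 = 7, valid modulo lcm(18, 12) = 36: x ≡ 7 (mod 36).
Verify: 7 mod 6 = 1, 7 mod 9 = 7, 7 mod 12 = 7.

x ≡ 7 (mod 36).


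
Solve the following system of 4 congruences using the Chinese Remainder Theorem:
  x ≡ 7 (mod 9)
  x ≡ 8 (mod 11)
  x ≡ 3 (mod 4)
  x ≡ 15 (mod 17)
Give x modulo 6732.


Product of moduli M = 9 · 11 · 4 · 17 = 6732.
Merge one congruence at a time:
  Start: x ≡ 7 (mod 9).
  Combine with x ≡ 8 (mod 11); new modulus lcm = 99.
    Write x = 7 + 9·t and substitute into x ≡ 8 (mod 11): 9·t ≡ 8 − 7 = 1 (mod 11).
    The inverse of 9 mod 11 is 5 (since 9·5 = 45 = 4·11 + 1), so t ≡ 5·1 = 5 ≡ 5 (mod 11).
    Then x = 7 + 9·5 = 52, valid modulo lcm(9, 11) = 99: x ≡ 52 (mod 99).
  Combine with x ≡ 3 (mod 4); new modulus lcm = 396.
    Write x = 52 + 99·t and substitute into x ≡ 3 (mod 4): 99·t ≡ 3 − 52 = -49 (mod 4).
    Reduce coefficients mod 4: 3·t ≡ 3 (mod 4).
    The inverse of 3 mod 4 is 3 (since 3·3 = 9 = 2·4 + 1), so t ≡ 3·3 = 9 ≡ 1 (mod 4).
    Then x = 52 + 99·1 = 151, valid modulo lcm(99, 4) = 396: x ≡ 151 (mod 396).
  Combine with x ≡ 15 (mod 17); new modulus lcm = 6732.
    Write x = 151 + 396·t and substitute into x ≡ 15 (mod 17): 396·t ≡ 15 − 151 = -136 (mod 17).
    Reduce coefficients mod 17: 5·t ≡ 0 (mod 17).
    The inverse of 5 mod 17 is 7 (since 5·7 = 35 = 2·17 + 1), so t ≡ 7·0 = 0 ≡ 0 (mod 17).
    Then x = 151 + 396·0 = 151, valid modulo lcm(396, 17) = 6732: x ≡ 151 (mod 6732).
Verify against each original: 151 mod 9 = 7, 151 mod 11 = 8, 151 mod 4 = 3, 151 mod 17 = 15.

x ≡ 151 (mod 6732).


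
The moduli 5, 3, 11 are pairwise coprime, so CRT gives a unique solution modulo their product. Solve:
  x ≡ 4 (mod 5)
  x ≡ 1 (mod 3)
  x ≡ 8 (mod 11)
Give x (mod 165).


Moduli 5, 3, 11 are pairwise coprime; by CRT there is a unique solution modulo M = 5 · 3 · 11 = 165.
Solve pairwise, accumulating the modulus:
  Start with x ≡ 4 (mod 5).
  Combine with x ≡ 1 (mod 3): since gcd(5, 3) = 1, we get a unique residue mod 15.
    Write x = 4 + 5·t and substitute into x ≡ 1 (mod 3): 5·t ≡ 1 − 4 = -3 (mod 3).
    Reduce coefficients mod 3: 2·t ≡ 0 (mod 3).
    The inverse of 2 mod 3 is 2 (since 2·2 = 4 = 1·3 + 1), so t ≡ 2·0 = 0 ≡ 0 (mod 3).
    Then x = 4 + 5·0 = 4, valid modulo lcm(5, 3) = 15: x ≡ 4 (mod 15).
  Combine with x ≡ 8 (mod 11): since gcd(15, 11) = 1, we get a unique residue mod 165.
    Write x = 4 + 15·t and substitute into x ≡ 8 (mod 11): 15·t ≡ 8 − 4 = 4 (mod 11).
    Reduce coefficients mod 11: 4·t ≡ 4 (mod 11).
    The inverse of 4 mod 11 is 3 (since 4·3 = 12 = 1·11 + 1), so t ≡ 3·4 = 12 ≡ 1 (mod 11).
    Then x = 4 + 15·1 = 19, valid modulo lcm(15, 11) = 165: x ≡ 19 (mod 165).
Verify: 19 mod 5 = 4 ✓, 19 mod 3 = 1 ✓, 19 mod 11 = 8 ✓.

x ≡ 19 (mod 165).
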